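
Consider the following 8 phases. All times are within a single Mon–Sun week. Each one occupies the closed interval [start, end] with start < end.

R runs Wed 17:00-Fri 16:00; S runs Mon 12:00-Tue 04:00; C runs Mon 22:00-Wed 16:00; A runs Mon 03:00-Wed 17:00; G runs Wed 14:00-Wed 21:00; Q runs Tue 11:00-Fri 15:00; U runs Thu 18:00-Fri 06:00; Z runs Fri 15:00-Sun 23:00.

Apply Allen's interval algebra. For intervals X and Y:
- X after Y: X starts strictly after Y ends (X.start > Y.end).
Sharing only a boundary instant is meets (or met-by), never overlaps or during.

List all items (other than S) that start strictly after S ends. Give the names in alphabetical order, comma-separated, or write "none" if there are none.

Target S = [Mon 12:00, Tue 04:00].
A [Mon 03:00, Wed 17:00] → contains → no.
C [Mon 22:00, Wed 16:00] → overlapped-by → no.
G [Wed 14:00, Wed 21:00] → after → yes.
Q [Tue 11:00, Fri 15:00] → after → yes.
R [Wed 17:00, Fri 16:00] → after → yes.
U [Thu 18:00, Fri 06:00] → after → yes.
Z [Fri 15:00, Sun 23:00] → after → yes.
Result: G, Q, R, U, Z.

G, Q, R, U, Z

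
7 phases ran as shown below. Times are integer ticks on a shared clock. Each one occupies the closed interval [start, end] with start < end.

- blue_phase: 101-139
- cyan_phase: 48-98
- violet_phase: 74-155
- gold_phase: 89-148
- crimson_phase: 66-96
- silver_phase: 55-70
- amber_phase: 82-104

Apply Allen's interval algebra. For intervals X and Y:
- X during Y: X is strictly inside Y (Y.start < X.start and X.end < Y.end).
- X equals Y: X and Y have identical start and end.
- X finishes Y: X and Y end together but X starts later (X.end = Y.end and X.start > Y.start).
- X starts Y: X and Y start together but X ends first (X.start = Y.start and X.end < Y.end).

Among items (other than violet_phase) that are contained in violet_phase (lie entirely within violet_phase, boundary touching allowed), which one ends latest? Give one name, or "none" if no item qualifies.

gold_phase

Target violet_phase = [74, 155].
amber_phase [82, 104] → during → candidate.
blue_phase [101, 139] → during → candidate.
crimson_phase [66, 96] → overlaps → excluded.
cyan_phase [48, 98] → overlaps → excluded.
gold_phase [89, 148] → during → candidate.
silver_phase [55, 70] → before → excluded.
Among candidates, latest end is 148 → gold_phase.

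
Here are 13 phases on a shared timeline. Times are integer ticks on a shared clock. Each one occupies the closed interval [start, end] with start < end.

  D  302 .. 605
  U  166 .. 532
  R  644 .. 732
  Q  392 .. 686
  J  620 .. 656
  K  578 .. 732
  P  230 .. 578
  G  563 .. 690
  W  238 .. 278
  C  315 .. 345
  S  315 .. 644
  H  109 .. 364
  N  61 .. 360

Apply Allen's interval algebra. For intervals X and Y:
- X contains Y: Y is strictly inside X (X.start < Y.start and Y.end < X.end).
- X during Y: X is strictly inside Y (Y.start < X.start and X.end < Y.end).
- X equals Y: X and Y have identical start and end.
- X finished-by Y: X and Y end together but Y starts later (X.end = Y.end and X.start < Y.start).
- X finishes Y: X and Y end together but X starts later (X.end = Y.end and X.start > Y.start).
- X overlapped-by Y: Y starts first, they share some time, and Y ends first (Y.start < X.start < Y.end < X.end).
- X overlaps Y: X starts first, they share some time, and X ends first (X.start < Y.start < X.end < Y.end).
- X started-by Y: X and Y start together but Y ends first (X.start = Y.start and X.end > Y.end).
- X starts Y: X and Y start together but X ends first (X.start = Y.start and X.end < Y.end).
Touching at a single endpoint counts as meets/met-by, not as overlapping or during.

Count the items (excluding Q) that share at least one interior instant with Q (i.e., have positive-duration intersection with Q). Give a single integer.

Target Q = [392, 686].
C [315, 345] → before → no.
D [302, 605] → overlaps → counts.
G [563, 690] → overlapped-by → counts.
H [109, 364] → before → no.
J [620, 656] → during → counts.
K [578, 732] → overlapped-by → counts.
N [61, 360] → before → no.
P [230, 578] → overlaps → counts.
R [644, 732] → overlapped-by → counts.
S [315, 644] → overlaps → counts.
U [166, 532] → overlaps → counts.
W [238, 278] → before → no.
Total: 8.

8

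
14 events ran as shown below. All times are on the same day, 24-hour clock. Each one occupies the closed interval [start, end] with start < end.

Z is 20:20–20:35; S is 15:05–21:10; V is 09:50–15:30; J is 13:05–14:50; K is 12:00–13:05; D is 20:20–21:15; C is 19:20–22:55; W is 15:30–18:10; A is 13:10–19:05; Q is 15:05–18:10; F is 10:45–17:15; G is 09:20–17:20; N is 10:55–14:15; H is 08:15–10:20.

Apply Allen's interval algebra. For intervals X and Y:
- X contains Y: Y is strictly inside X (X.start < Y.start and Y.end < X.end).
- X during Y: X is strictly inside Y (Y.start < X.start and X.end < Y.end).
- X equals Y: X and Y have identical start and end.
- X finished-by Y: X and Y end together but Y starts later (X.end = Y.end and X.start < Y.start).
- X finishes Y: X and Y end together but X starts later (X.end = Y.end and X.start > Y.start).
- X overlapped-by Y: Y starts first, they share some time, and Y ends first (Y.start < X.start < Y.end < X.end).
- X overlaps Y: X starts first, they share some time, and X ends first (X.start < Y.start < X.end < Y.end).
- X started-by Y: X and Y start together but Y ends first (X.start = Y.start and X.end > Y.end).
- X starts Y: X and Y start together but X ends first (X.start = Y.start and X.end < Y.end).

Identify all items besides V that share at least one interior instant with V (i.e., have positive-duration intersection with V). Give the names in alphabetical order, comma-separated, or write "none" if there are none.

A, F, G, H, J, K, N, Q, S

Target V = [09:50, 15:30].
A [13:10, 19:05] → overlapped-by → yes.
C [19:20, 22:55] → after → no.
D [20:20, 21:15] → after → no.
F [10:45, 17:15] → overlapped-by → yes.
G [09:20, 17:20] → contains → yes.
H [08:15, 10:20] → overlaps → yes.
J [13:05, 14:50] → during → yes.
K [12:00, 13:05] → during → yes.
N [10:55, 14:15] → during → yes.
Q [15:05, 18:10] → overlapped-by → yes.
S [15:05, 21:10] → overlapped-by → yes.
W [15:30, 18:10] → met-by → no.
Z [20:20, 20:35] → after → no.
Result: A, F, G, H, J, K, N, Q, S.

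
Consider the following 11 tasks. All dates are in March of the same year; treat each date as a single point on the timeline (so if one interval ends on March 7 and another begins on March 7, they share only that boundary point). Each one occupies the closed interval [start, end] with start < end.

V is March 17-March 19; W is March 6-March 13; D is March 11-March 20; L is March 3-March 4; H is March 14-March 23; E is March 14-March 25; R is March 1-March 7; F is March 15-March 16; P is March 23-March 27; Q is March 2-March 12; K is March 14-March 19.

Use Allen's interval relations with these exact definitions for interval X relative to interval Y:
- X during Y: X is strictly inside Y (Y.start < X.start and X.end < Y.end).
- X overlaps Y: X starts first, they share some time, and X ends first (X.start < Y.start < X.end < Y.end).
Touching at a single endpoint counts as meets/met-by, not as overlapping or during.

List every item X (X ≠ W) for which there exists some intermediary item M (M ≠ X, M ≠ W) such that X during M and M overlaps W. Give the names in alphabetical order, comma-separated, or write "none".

Target W = [March 6, March 13].
Intermediaries M with M overlaps W: Q, R.
Via Q — items with X during Q: L.
Via R — items with X during R: L.
Union: L.

L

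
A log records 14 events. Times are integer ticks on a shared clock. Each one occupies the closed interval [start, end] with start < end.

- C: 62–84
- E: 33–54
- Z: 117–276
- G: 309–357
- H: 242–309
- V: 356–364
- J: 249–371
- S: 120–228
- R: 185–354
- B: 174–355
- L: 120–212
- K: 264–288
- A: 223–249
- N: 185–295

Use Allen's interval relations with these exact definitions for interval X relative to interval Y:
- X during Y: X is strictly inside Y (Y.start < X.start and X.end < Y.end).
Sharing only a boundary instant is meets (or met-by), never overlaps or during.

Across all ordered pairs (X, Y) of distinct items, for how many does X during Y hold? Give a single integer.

17

Checking all 182 ordered pairs for relation 'during'; matching pairs in alphabetical order:
(A, B): A during B ✓
(A, N): A during N ✓
(A, R): A during R ✓
(A, Z): A during Z ✓
(G, J): G during J ✓
(H, B): H during B ✓
(H, R): H during R ✓
(K, B): K during B ✓
(K, H): K during H ✓
(K, J): K during J ✓
(K, N): K during N ✓
(K, R): K during R ✓
(L, Z): L during Z ✓
(N, B): N during B ✓
(R, B): R during B ✓
(S, Z): S during Z ✓
(V, J): V during J ✓
Count: 17.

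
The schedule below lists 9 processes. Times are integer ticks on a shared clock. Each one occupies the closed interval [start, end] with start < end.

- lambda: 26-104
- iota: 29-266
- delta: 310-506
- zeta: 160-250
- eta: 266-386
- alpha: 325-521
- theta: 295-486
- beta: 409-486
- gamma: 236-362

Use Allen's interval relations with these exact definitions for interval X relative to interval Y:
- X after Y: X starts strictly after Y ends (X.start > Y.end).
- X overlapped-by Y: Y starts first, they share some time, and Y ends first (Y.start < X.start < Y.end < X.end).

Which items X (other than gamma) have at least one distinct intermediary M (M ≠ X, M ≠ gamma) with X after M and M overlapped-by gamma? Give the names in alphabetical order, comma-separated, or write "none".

beta

Target gamma = [236, 362].
Intermediaries M with M overlapped-by gamma: alpha, delta, eta, theta.
Via alpha — items with X after alpha: none.
Via delta — items with X after delta: none.
Via eta — items with X after eta: beta.
Via theta — items with X after theta: none.
Union: beta.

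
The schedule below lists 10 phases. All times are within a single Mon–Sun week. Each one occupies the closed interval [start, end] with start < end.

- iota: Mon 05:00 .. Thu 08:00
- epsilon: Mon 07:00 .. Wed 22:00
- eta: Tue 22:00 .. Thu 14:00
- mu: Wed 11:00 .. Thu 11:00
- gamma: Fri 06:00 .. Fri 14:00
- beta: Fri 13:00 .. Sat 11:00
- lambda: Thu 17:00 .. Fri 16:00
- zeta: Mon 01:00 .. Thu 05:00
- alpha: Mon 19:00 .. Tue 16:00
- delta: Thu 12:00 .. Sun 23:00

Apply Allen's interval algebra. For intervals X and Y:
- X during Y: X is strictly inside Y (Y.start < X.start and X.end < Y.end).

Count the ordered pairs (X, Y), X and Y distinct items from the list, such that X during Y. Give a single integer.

Checking all 90 ordered pairs for relation 'during'; matching pairs in alphabetical order:
(alpha, epsilon): alpha during epsilon ✓
(alpha, iota): alpha during iota ✓
(alpha, zeta): alpha during zeta ✓
(beta, delta): beta during delta ✓
(epsilon, iota): epsilon during iota ✓
(epsilon, zeta): epsilon during zeta ✓
(gamma, delta): gamma during delta ✓
(gamma, lambda): gamma during lambda ✓
(lambda, delta): lambda during delta ✓
(mu, eta): mu during eta ✓
Count: 10.

10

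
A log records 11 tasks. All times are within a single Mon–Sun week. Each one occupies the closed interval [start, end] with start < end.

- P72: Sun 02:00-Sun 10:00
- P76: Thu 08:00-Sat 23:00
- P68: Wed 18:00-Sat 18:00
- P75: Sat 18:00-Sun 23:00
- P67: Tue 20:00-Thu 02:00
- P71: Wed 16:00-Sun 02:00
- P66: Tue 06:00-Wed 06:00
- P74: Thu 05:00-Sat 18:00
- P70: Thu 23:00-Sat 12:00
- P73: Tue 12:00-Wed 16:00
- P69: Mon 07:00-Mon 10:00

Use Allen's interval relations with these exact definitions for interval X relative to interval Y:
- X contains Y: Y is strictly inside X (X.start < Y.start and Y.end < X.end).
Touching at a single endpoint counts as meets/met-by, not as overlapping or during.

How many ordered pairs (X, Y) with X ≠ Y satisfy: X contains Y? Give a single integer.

Checking all 110 ordered pairs for relation 'contains'; matching pairs in alphabetical order:
(P68, P70): P68 contains P70 ✓
(P71, P68): P71 contains P68 ✓
(P71, P70): P71 contains P70 ✓
(P71, P74): P71 contains P74 ✓
(P71, P76): P71 contains P76 ✓
(P74, P70): P74 contains P70 ✓
(P75, P72): P75 contains P72 ✓
(P76, P70): P76 contains P70 ✓
Count: 8.

8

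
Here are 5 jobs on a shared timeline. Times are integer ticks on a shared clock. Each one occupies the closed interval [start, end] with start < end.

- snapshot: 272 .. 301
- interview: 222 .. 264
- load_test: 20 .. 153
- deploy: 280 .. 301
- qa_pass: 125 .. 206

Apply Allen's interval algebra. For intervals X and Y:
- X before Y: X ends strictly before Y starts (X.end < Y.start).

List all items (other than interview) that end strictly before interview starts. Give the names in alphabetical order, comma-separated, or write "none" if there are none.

load_test, qa_pass

Target interview = [222, 264].
deploy [280, 301] → after → no.
load_test [20, 153] → before → yes.
qa_pass [125, 206] → before → yes.
snapshot [272, 301] → after → no.
Result: load_test, qa_pass.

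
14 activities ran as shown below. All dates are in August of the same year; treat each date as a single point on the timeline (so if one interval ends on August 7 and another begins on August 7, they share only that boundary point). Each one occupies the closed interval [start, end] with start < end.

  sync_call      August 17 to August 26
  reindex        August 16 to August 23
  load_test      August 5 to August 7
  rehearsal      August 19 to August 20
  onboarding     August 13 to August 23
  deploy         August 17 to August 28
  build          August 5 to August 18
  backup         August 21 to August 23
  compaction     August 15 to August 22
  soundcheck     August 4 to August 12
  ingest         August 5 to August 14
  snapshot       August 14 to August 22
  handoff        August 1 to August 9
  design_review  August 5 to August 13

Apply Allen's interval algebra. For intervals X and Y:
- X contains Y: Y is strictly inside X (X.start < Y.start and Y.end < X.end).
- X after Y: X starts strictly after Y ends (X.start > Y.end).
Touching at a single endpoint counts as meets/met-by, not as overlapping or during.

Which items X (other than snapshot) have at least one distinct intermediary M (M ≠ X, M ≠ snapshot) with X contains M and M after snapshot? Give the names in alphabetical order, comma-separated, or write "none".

Target snapshot = [August 14, August 22].
Intermediaries M with M after snapshot: none.
Union: none.

none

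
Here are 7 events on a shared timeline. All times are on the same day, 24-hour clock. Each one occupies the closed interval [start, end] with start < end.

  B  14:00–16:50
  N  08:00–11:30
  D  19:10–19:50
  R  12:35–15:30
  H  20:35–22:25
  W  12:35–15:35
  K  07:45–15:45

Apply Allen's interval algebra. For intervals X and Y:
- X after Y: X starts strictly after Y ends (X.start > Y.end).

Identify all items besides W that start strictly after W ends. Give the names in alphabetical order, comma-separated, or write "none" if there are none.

D, H

Target W = [12:35, 15:35].
B [14:00, 16:50] → overlapped-by → no.
D [19:10, 19:50] → after → yes.
H [20:35, 22:25] → after → yes.
K [07:45, 15:45] → contains → no.
N [08:00, 11:30] → before → no.
R [12:35, 15:30] → starts → no.
Result: D, H.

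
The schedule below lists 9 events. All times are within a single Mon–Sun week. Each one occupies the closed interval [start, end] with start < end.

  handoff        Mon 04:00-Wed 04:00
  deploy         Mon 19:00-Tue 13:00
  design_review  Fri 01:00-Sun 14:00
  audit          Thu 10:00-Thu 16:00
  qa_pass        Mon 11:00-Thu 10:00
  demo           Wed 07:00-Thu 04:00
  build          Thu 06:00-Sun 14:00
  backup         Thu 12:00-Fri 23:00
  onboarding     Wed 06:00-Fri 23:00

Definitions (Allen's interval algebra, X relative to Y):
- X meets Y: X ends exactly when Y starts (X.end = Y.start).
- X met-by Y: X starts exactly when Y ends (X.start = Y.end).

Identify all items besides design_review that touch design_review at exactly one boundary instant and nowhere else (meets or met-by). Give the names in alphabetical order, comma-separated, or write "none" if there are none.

Target design_review = [Fri 01:00, Sun 14:00].
audit [Thu 10:00, Thu 16:00] → before → no.
backup [Thu 12:00, Fri 23:00] → overlaps → no.
build [Thu 06:00, Sun 14:00] → finished-by → no.
demo [Wed 07:00, Thu 04:00] → before → no.
deploy [Mon 19:00, Tue 13:00] → before → no.
handoff [Mon 04:00, Wed 04:00] → before → no.
onboarding [Wed 06:00, Fri 23:00] → overlaps → no.
qa_pass [Mon 11:00, Thu 10:00] → before → no.
Result: none.

none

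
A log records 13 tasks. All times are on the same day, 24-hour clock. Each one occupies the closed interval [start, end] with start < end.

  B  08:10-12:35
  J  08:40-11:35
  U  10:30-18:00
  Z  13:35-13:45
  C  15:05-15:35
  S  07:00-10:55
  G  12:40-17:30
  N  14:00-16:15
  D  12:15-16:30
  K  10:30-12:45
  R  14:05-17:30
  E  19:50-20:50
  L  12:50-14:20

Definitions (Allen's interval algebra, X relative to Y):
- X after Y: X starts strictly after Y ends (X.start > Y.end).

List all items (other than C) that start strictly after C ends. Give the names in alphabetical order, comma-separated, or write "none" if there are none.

E

Target C = [15:05, 15:35].
B [08:10, 12:35] → before → no.
D [12:15, 16:30] → contains → no.
E [19:50, 20:50] → after → yes.
G [12:40, 17:30] → contains → no.
J [08:40, 11:35] → before → no.
K [10:30, 12:45] → before → no.
L [12:50, 14:20] → before → no.
N [14:00, 16:15] → contains → no.
R [14:05, 17:30] → contains → no.
S [07:00, 10:55] → before → no.
U [10:30, 18:00] → contains → no.
Z [13:35, 13:45] → before → no.
Result: E.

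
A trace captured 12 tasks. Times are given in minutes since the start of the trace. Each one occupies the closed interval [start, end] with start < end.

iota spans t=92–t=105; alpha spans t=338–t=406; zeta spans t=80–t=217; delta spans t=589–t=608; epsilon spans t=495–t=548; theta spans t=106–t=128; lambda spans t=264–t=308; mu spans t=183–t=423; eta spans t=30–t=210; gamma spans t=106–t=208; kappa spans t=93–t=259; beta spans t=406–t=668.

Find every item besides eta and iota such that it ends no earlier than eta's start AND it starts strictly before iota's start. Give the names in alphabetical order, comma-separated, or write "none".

zeta

Conditions: its end is no earlier than eta's start (X.end >= t=30) AND its start is strictly before iota's start (X.start < t=92).
alpha: end t=406 >= t=30? ✓; start t=338 < t=92? ✗ → no.
beta: end t=668 >= t=30? ✓; start t=406 < t=92? ✗ → no.
delta: end t=608 >= t=30? ✓; start t=589 < t=92? ✗ → no.
epsilon: end t=548 >= t=30? ✓; start t=495 < t=92? ✗ → no.
gamma: end t=208 >= t=30? ✓; start t=106 < t=92? ✗ → no.
kappa: end t=259 >= t=30? ✓; start t=93 < t=92? ✗ → no.
lambda: end t=308 >= t=30? ✓; start t=264 < t=92? ✗ → no.
mu: end t=423 >= t=30? ✓; start t=183 < t=92? ✗ → no.
theta: end t=128 >= t=30? ✓; start t=106 < t=92? ✗ → no.
zeta: end t=217 >= t=30? ✓; start t=80 < t=92? ✓ → yes.
Result: zeta.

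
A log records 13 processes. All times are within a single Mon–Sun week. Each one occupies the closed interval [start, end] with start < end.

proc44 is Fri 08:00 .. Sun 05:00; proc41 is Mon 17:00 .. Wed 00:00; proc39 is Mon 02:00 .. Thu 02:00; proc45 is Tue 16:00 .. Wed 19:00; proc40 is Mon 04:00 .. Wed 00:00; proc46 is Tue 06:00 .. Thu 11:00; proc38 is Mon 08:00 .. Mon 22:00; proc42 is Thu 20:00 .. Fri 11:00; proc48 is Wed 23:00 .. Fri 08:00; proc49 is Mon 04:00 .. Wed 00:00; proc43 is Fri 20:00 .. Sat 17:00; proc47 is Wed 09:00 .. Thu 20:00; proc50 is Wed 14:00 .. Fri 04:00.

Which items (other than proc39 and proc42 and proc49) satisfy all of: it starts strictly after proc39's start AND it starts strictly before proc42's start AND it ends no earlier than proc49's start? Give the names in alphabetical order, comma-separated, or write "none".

Conditions: its start is strictly after proc39's start (X.start > Mon 02:00) AND its start is strictly before proc42's start (X.start < Thu 20:00) AND its end is no earlier than proc49's start (X.end >= Mon 04:00).
proc38: start Mon 08:00 > Mon 02:00? ✓; start Mon 08:00 < Thu 20:00? ✓; end Mon 22:00 >= Mon 04:00? ✓ → yes.
proc40: start Mon 04:00 > Mon 02:00? ✓; start Mon 04:00 < Thu 20:00? ✓; end Wed 00:00 >= Mon 04:00? ✓ → yes.
proc41: start Mon 17:00 > Mon 02:00? ✓; start Mon 17:00 < Thu 20:00? ✓; end Wed 00:00 >= Mon 04:00? ✓ → yes.
proc43: start Fri 20:00 > Mon 02:00? ✓; start Fri 20:00 < Thu 20:00? ✗; end Sat 17:00 >= Mon 04:00? ✓ → no.
proc44: start Fri 08:00 > Mon 02:00? ✓; start Fri 08:00 < Thu 20:00? ✗; end Sun 05:00 >= Mon 04:00? ✓ → no.
proc45: start Tue 16:00 > Mon 02:00? ✓; start Tue 16:00 < Thu 20:00? ✓; end Wed 19:00 >= Mon 04:00? ✓ → yes.
proc46: start Tue 06:00 > Mon 02:00? ✓; start Tue 06:00 < Thu 20:00? ✓; end Thu 11:00 >= Mon 04:00? ✓ → yes.
proc47: start Wed 09:00 > Mon 02:00? ✓; start Wed 09:00 < Thu 20:00? ✓; end Thu 20:00 >= Mon 04:00? ✓ → yes.
proc48: start Wed 23:00 > Mon 02:00? ✓; start Wed 23:00 < Thu 20:00? ✓; end Fri 08:00 >= Mon 04:00? ✓ → yes.
proc50: start Wed 14:00 > Mon 02:00? ✓; start Wed 14:00 < Thu 20:00? ✓; end Fri 04:00 >= Mon 04:00? ✓ → yes.
Result: proc38, proc40, proc41, proc45, proc46, proc47, proc48, proc50.

proc38, proc40, proc41, proc45, proc46, proc47, proc48, proc50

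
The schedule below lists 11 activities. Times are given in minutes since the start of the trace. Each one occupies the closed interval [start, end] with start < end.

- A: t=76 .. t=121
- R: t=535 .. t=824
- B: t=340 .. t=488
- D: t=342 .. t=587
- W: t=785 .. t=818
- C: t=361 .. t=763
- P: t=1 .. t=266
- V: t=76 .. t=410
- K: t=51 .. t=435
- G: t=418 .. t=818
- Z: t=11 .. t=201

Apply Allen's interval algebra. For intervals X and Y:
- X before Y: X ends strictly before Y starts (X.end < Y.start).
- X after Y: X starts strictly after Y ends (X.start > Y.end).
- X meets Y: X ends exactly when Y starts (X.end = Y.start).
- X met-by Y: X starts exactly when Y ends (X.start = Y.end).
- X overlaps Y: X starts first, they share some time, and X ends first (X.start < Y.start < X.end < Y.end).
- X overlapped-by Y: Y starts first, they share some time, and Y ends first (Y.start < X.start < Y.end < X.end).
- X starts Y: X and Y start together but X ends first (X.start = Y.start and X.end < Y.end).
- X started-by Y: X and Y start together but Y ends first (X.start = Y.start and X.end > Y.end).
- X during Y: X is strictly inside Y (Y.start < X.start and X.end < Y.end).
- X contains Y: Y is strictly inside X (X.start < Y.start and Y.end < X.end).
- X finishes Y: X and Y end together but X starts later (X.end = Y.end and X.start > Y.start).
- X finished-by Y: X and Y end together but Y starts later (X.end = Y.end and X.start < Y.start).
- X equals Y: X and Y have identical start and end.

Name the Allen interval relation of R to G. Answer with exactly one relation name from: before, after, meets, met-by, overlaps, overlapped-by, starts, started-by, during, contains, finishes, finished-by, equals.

R = [t=535, t=824]; G = [t=418, t=818].
Compare endpoints: R.start > G.start, R.start < G.end, R.end > G.start, R.end > G.end.
That pattern is 'overlapped-by'.

overlapped-by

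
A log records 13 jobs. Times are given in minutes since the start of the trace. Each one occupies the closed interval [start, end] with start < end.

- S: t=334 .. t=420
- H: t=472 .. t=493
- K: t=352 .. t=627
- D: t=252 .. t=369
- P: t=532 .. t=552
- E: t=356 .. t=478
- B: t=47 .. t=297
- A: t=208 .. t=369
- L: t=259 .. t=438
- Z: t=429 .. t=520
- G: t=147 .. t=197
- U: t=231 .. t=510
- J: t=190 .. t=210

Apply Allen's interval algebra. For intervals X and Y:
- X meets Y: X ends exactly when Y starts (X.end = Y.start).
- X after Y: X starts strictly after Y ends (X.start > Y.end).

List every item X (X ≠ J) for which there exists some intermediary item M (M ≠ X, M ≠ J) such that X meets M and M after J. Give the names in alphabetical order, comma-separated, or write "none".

none

Target J = [t=190, t=210].
Intermediaries M with M after J: D, E, H, K, L, P, S, U, Z.
Via D — items with X meets D: none.
Via E — items with X meets E: none.
Via H — items with X meets H: none.
Via K — items with X meets K: none.
Via L — items with X meets L: none.
Via P — items with X meets P: none.
Via S — items with X meets S: none.
Via U — items with X meets U: none.
Via Z — items with X meets Z: none.
Union: none.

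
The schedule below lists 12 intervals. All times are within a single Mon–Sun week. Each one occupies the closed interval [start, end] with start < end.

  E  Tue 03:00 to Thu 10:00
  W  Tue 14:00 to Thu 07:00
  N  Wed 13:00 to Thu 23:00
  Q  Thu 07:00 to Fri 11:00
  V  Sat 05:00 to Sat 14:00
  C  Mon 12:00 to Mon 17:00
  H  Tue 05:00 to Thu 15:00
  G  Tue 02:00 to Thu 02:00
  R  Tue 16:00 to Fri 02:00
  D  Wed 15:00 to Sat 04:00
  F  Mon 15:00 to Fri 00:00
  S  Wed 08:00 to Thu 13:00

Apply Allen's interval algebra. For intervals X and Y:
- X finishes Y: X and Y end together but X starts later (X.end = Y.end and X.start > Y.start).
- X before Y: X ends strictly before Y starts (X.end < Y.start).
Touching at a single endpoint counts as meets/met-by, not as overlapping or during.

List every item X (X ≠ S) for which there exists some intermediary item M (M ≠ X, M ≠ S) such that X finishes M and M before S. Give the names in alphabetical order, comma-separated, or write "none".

Target S = [Wed 08:00, Thu 13:00].
Intermediaries M with M before S: C.
Via C — items with X finishes C: none.
Union: none.

none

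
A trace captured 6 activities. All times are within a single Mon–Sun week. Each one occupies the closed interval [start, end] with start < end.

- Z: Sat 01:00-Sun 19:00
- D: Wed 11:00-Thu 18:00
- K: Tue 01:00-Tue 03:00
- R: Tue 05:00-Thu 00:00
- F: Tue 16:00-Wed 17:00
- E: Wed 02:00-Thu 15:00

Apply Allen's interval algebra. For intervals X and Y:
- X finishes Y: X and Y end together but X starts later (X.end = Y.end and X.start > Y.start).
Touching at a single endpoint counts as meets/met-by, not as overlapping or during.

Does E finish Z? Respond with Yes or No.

E = [Wed 02:00, Thu 15:00], Z = [Sat 01:00, Sun 19:00].
Actual relation of E to Z: before.
Asked whether 'finishes' holds → No.

No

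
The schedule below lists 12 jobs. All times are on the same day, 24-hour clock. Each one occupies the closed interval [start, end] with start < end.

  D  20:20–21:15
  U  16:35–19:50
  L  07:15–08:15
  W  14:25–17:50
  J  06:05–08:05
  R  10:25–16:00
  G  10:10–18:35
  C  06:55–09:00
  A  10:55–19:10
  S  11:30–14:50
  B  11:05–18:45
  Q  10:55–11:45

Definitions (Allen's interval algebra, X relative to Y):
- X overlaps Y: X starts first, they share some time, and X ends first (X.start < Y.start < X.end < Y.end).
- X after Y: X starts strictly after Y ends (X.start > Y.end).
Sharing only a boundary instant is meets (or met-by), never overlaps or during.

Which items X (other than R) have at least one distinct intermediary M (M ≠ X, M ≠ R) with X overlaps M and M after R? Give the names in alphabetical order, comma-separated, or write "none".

A, B, G, W

Target R = [10:25, 16:00].
Intermediaries M with M after R: D, U.
Via D — items with X overlaps D: none.
Via U — items with X overlaps U: A, B, G, W.
Union: A, B, G, W.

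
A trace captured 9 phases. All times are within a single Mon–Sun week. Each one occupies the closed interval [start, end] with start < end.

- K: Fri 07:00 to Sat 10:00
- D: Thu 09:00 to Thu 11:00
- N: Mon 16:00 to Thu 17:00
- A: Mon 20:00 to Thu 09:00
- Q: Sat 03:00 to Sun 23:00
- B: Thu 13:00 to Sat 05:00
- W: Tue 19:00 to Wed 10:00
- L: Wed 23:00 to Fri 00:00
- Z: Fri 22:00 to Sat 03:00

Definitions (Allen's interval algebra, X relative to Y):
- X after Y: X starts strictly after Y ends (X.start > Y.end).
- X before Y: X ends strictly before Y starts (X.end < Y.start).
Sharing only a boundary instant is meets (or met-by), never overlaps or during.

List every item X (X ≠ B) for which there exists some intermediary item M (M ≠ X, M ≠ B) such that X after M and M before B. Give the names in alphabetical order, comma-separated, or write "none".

Target B = [Thu 13:00, Sat 05:00].
Intermediaries M with M before B: A, D, W.
Via A — items with X after A: K, Q, Z.
Via D — items with X after D: K, Q, Z.
Via W — items with X after W: D, K, L, Q, Z.
Union: D, K, L, Q, Z.

D, K, L, Q, Z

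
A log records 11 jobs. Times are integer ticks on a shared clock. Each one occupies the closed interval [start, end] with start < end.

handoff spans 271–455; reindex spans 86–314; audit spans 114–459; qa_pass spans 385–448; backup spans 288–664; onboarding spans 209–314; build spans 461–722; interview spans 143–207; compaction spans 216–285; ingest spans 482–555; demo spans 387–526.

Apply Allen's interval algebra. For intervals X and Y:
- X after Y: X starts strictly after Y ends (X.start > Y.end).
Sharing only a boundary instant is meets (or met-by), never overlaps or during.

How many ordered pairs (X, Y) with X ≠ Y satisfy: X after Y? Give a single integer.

27

Checking all 110 ordered pairs for relation 'after'; matching pairs in alphabetical order:
(backup, compaction): backup after compaction ✓
(backup, interview): backup after interview ✓
(build, audit): build after audit ✓
(build, compaction): build after compaction ✓
(build, handoff): build after handoff ✓
(build, interview): build after interview ✓
(build, onboarding): build after onboarding ✓
(build, qa_pass): build after qa_pass ✓
(build, reindex): build after reindex ✓
(compaction, interview): compaction after interview ✓
(demo, compaction): demo after compaction ✓
(demo, interview): demo after interview ✓
(demo, onboarding): demo after onboarding ✓
(demo, reindex): demo after reindex ✓
(handoff, interview): handoff after interview ✓
(ingest, audit): ingest after audit ✓
(ingest, compaction): ingest after compaction ✓
(ingest, handoff): ingest after handoff ✓
(ingest, interview): ingest after interview ✓
(ingest, onboarding): ingest after onboarding ✓
(ingest, qa_pass): ingest after qa_pass ✓
(ingest, reindex): ingest after reindex ✓
(onboarding, interview): onboarding after interview ✓
(qa_pass, compaction): qa_pass after compaction ✓
... plus 3 further pairs not listed.
Count: 27.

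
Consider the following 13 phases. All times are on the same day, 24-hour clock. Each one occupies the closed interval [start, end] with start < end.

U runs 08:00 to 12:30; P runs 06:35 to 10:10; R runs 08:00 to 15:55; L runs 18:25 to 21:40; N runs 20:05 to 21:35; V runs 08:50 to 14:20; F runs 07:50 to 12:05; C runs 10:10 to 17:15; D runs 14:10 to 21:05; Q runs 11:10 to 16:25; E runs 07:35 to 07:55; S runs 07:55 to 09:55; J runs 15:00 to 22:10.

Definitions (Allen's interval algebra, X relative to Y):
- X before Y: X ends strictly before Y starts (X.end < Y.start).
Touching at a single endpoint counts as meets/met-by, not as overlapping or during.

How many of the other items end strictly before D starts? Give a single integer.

Target D = [14:10, 21:05].
C [10:10, 17:15] → overlaps → no.
E [07:35, 07:55] → before → counts.
F [07:50, 12:05] → before → counts.
J [15:00, 22:10] → overlapped-by → no.
L [18:25, 21:40] → overlapped-by → no.
N [20:05, 21:35] → overlapped-by → no.
P [06:35, 10:10] → before → counts.
Q [11:10, 16:25] → overlaps → no.
R [08:00, 15:55] → overlaps → no.
S [07:55, 09:55] → before → counts.
U [08:00, 12:30] → before → counts.
V [08:50, 14:20] → overlaps → no.
Total: 5.

5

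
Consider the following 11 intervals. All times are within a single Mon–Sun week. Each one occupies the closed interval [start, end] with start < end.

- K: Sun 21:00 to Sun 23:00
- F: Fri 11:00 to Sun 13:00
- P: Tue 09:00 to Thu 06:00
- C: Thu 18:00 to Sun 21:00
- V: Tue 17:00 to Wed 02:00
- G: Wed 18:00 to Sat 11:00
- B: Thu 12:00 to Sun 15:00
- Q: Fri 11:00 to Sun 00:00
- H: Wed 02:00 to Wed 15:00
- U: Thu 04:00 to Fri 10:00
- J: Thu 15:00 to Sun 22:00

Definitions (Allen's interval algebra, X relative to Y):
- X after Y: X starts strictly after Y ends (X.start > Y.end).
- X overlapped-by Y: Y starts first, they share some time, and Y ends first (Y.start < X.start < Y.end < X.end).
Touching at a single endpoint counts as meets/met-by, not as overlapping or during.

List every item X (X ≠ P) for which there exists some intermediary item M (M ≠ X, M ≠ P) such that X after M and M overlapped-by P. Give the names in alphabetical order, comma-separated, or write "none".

F, K, Q

Target P = [Tue 09:00, Thu 06:00].
Intermediaries M with M overlapped-by P: G, U.
Via G — items with X after G: K.
Via U — items with X after U: F, K, Q.
Union: F, K, Q.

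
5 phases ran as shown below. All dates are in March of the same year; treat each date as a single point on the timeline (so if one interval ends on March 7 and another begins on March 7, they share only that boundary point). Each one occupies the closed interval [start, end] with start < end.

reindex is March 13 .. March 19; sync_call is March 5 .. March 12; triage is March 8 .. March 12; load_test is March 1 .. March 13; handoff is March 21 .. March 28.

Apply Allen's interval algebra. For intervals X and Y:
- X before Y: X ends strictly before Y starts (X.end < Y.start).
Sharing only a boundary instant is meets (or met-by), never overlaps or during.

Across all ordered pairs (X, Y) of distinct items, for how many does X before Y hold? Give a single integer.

6

Checking all 20 ordered pairs for relation 'before'; matching pairs in alphabetical order:
(load_test, handoff): load_test before handoff ✓
(reindex, handoff): reindex before handoff ✓
(sync_call, handoff): sync_call before handoff ✓
(sync_call, reindex): sync_call before reindex ✓
(triage, handoff): triage before handoff ✓
(triage, reindex): triage before reindex ✓
Count: 6.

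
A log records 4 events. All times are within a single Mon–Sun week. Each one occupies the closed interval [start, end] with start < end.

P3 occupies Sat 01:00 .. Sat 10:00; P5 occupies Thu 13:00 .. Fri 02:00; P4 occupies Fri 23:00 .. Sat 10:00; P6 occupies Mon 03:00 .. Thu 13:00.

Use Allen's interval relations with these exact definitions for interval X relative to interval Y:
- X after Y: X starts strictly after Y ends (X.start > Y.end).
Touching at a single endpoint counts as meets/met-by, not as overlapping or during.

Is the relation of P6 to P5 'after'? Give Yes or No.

P6 = [Mon 03:00, Thu 13:00], P5 = [Thu 13:00, Fri 02:00].
Actual relation of P6 to P5: meets.
Asked whether 'after' holds → No.

No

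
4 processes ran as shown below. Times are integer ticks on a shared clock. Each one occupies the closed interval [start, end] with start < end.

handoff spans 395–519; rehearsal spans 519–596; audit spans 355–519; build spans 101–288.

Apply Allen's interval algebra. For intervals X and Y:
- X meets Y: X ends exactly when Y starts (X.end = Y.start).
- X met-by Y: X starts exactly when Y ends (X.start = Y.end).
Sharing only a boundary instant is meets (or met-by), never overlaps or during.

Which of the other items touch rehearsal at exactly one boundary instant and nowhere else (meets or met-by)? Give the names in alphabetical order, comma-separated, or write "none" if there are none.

Target rehearsal = [519, 596].
audit [355, 519] → meets → yes.
build [101, 288] → before → no.
handoff [395, 519] → meets → yes.
Result: audit, handoff.

audit, handoff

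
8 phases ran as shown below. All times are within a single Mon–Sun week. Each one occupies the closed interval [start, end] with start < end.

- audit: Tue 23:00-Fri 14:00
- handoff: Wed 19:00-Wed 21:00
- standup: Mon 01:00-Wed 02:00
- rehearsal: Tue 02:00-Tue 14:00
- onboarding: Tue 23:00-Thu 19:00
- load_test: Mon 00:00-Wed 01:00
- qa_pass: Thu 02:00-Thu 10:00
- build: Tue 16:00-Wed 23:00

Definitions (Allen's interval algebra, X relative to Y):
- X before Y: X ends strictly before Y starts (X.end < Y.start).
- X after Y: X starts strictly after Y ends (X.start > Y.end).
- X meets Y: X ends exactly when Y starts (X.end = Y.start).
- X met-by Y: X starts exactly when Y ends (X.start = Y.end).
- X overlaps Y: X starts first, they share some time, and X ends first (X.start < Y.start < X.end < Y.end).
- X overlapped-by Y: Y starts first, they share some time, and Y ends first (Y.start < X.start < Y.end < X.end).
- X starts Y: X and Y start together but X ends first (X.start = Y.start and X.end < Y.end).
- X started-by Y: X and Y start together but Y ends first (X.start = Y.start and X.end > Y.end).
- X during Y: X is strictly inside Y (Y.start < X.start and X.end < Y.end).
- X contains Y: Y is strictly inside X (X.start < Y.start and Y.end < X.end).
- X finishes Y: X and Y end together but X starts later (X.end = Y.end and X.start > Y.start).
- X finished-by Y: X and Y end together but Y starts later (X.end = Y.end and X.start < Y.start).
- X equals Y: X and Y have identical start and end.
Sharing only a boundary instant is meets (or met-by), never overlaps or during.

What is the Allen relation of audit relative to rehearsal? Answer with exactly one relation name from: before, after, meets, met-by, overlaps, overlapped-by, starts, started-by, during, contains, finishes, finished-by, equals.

after

audit = [Tue 23:00, Fri 14:00]; rehearsal = [Tue 02:00, Tue 14:00].
Compare endpoints: audit.start > rehearsal.start, audit.start > rehearsal.end, audit.end > rehearsal.start, audit.end > rehearsal.end.
That pattern is 'after'.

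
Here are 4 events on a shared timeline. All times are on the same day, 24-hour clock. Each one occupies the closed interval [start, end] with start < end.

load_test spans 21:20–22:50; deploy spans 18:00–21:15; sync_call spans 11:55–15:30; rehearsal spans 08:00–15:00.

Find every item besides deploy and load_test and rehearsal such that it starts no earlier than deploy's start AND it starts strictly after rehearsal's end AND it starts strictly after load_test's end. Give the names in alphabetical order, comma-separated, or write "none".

none

Conditions: its start is no earlier than deploy's start (X.start >= 18:00) AND its start is strictly after rehearsal's end (X.start > 15:00) AND its start is strictly after load_test's end (X.start > 22:50).
sync_call: start 11:55 >= 18:00? ✗; start 11:55 > 15:00? ✗; start 11:55 > 22:50? ✗ → no.
Result: none.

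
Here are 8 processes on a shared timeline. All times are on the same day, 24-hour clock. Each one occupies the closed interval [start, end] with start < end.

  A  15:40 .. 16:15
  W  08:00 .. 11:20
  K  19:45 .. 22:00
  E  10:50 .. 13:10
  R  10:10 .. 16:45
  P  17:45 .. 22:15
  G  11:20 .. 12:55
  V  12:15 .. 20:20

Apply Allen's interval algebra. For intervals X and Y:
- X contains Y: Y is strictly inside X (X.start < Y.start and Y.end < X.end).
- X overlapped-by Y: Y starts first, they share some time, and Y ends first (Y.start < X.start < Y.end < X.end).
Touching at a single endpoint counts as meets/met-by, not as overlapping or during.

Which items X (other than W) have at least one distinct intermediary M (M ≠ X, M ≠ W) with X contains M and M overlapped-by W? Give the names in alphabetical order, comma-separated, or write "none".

Target W = [08:00, 11:20].
Intermediaries M with M overlapped-by W: E, R.
Via E — items with X contains E: R.
Via R — items with X contains R: none.
Union: R.

R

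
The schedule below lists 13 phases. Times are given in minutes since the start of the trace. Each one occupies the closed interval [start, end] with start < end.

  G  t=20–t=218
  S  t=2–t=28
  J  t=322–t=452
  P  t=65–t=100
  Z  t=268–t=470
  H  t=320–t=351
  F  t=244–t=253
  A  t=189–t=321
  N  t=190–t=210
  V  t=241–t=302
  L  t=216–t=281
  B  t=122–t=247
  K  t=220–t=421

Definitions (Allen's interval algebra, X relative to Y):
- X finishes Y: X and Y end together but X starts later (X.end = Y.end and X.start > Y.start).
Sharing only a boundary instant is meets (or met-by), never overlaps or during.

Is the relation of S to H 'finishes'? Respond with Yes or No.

S = [t=2, t=28], H = [t=320, t=351].
Actual relation of S to H: before.
Asked whether 'finishes' holds → No.

No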